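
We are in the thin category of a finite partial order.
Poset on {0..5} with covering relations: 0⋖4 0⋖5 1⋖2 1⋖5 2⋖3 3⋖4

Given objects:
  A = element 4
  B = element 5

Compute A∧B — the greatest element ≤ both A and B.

Common predecessors of 4,5: {0,1}
  maximal lower bounds 0 and 1 are incomparable: neither 0≤1 nor 1≤0
→ no greatest lower bound exists

Answer: NO MEET EXISTS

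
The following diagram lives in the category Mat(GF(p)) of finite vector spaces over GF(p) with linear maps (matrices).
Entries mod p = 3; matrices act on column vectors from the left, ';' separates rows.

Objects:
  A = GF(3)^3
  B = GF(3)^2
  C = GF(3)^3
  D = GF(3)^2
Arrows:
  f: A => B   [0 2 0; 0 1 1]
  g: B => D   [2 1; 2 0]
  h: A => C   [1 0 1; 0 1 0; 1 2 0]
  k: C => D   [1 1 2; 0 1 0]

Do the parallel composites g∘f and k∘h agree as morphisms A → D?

Answer: COMMUTES

Derivation:
Along f;g (path 1):
  e0=(1,0,0) f=>(0,0) g=>(0,0)
  e1=(0,1,0) f=>(2,1) g=>(2,1)
  e2=(0,0,1) f=>(0,1) g=>(1,0)
  ⟦path⟧₁ = [0 2 1; 0 1 0]
Along h;k (path 2):
  e0=(1,0,0) h=>(1,0,1) k=>(0,0)
  e1=(0,1,0) h=>(0,1,2) k=>(2,1)
  e2=(0,0,1) h=>(1,0,0) k=>(1,0)
  ⟦path⟧₂ = [0 2 1; 0 1 0]
Equal? YES — commutes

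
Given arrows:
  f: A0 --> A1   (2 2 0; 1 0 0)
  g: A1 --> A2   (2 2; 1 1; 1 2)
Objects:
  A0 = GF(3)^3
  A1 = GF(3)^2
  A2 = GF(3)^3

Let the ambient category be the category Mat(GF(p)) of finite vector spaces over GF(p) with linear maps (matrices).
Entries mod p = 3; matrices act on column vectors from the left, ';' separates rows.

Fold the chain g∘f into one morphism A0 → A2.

Answer: (0 1 0; 0 2 0; 1 2 0)

Trace:
  e0=(1,0,0) f-->(2,1) g-->(0,0,1)
  e1=(0,1,0) f-->(2,0) g-->(1,2,2)
  e2=(0,0,1) f-->(0,0) g-->(0,0,0)
composite: (0 1 0; 0 2 0; 1 2 0)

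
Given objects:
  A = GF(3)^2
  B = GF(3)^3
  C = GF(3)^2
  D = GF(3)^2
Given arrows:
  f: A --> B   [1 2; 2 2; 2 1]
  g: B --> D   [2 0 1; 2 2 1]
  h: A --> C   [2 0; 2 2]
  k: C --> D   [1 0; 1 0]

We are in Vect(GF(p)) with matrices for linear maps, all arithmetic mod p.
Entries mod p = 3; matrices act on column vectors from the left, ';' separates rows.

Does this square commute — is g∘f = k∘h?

Answer: DOES NOT COMMUTE

Trace:
1) trace f;g:
  e0=[1,0] f-->[1,2,2] g-->[1,2]
  e1=[0,1] f-->[2,2,1] g-->[2,0]
  result₁ = [1 2; 2 0]
2) trace h;k:
  e0=[1,0] h-->[2,2] k-->[2,2]
  e1=[0,1] h-->[0,2] k-->[0,0]
  result₂ = [2 0; 2 0]
Equal? differ; not commutative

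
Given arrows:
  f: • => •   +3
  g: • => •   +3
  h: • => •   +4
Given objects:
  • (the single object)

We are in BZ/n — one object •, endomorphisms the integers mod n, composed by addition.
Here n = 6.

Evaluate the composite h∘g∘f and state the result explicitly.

Answer: +4

Work:
  0 +3≡3 +3≡0 +4≡4  (mod 6)
result: +4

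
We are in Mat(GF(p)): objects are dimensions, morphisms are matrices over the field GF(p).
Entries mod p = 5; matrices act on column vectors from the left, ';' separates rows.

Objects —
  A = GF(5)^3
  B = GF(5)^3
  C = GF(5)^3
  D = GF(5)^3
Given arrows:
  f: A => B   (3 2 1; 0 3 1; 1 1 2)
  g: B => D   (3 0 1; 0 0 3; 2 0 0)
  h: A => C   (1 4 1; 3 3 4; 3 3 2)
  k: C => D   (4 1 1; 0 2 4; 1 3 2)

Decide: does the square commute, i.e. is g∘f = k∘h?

Along f;g (path 1):
  e0=⟨1,0,0⟩ f=>⟨3,0,1⟩ g=>⟨0,3,1⟩
  e1=⟨0,1,0⟩ f=>⟨2,3,1⟩ g=>⟨2,3,4⟩
  e2=⟨0,0,1⟩ f=>⟨1,1,2⟩ g=>⟨0,1,2⟩
  result₁ = (0 2 0; 3 3 1; 1 4 2)
Along h;k (path 2):
  e0=⟨1,0,0⟩ h=>⟨1,3,3⟩ k=>⟨0,3,1⟩
  e1=⟨0,1,0⟩ h=>⟨4,3,3⟩ k=>⟨2,3,4⟩
  e2=⟨0,0,1⟩ h=>⟨1,4,2⟩ k=>⟨0,1,2⟩
  result₂ = (0 2 0; 3 3 1; 1 4 2)
Equal? YES — commutes

Answer: COMMUTES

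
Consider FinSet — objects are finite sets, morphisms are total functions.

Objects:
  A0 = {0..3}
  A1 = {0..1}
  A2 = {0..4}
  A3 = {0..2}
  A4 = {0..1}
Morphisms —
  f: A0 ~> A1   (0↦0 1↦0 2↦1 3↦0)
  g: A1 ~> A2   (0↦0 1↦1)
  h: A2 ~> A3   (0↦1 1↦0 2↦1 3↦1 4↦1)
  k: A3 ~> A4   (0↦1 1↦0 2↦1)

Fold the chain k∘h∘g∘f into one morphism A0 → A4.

  0 f~>0 g~>0 h~>1 k~>0
  1 f~>0 g~>0 h~>1 k~>0
  2 f~>1 g~>1 h~>0 k~>1
  3 f~>0 g~>0 h~>1 k~>0
composite: (0↦0 1↦0 2↦1 3↦0)

Answer: (0↦0 1↦0 2↦1 3↦0)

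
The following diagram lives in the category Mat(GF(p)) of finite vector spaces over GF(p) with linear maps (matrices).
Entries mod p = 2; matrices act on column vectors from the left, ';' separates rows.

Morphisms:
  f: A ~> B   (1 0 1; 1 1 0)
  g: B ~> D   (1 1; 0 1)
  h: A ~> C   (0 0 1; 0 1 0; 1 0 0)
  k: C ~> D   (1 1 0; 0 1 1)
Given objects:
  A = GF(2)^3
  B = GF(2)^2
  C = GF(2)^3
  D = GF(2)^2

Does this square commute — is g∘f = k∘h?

Answer: COMMUTES

Trace:
Along f;g (path 1):
  e0=(1,0,0) f~>(1,1) g~>(0,1)
  e1=(0,1,0) f~>(0,1) g~>(1,1)
  e2=(0,0,1) f~>(1,0) g~>(1,0)
  ⟦path⟧₁ = (0 1 1; 1 1 0)
Along h;k (path 2):
  e0=(1,0,0) h~>(0,0,1) k~>(0,1)
  e1=(0,1,0) h~>(0,1,0) k~>(1,1)
  e2=(0,0,1) h~>(1,0,0) k~>(1,0)
  ⟦path⟧₂ = (0 1 1; 1 1 0)
Equal? same morphism ✓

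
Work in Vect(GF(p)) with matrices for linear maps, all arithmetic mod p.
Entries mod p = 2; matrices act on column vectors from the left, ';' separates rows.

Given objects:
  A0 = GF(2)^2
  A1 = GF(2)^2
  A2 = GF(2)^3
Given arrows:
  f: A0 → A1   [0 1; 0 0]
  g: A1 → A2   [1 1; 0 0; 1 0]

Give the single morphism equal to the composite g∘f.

Answer: [0 1; 0 0; 0 1]

Work:
  e0=⟨1,0⟩ f→⟨0,0⟩ g→⟨0,0,0⟩
  e1=⟨0,1⟩ f→⟨1,0⟩ g→⟨1,0,1⟩
⟦path⟧: [0 1; 0 0; 0 1]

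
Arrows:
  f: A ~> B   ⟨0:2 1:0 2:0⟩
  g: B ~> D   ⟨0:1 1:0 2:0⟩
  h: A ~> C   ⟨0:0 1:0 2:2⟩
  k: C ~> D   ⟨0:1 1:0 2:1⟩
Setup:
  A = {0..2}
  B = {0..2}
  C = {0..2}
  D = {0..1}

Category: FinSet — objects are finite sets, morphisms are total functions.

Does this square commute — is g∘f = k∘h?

Along f;g (path 1):
  0 f~>2 g~>0
  1 f~>0 g~>1
  2 f~>0 g~>1
  composite₁ = ⟨0:0 1:1 2:1⟩
Along h;k (path 2):
  0 h~>0 k~>1
  1 h~>0 k~>1
  2 h~>2 k~>1
  composite₂ = ⟨0:1 1:1 2:1⟩
Equal? distinct morphisms ✗

Answer: DOES NOT COMMUTE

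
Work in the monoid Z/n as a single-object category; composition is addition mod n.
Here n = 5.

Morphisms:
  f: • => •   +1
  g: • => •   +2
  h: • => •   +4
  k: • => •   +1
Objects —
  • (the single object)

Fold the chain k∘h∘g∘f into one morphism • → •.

  0 +1≡1 +2≡3 +4≡2 +1≡3  (mod 5)
⟦path⟧: +3

Answer: +3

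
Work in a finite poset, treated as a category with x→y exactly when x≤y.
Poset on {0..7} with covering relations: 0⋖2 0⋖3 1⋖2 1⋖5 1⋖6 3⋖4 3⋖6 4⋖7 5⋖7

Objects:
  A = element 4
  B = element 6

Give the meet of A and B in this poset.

Lower bounds of A=4 and B=6: {0,3}
  0 ≤ 3
  3 ≤ 3
glb = 3

Answer: A∧B = 3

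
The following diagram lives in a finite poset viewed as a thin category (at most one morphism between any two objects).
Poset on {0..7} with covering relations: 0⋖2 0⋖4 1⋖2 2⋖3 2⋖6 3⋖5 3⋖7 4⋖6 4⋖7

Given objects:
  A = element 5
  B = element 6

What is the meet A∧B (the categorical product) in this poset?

Answer: A∧B = 2

Trace:
Lower bounds of A=5 and B=6: {0,1,2}
  0 <= 2
  1 <= 2
  2 <= 2
glb = 2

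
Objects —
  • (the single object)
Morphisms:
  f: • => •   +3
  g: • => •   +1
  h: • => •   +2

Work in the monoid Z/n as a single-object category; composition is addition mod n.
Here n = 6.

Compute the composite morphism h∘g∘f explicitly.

  0 +3≡3 +1≡4 +2≡0  (mod 6)
composite: +0

Answer: +0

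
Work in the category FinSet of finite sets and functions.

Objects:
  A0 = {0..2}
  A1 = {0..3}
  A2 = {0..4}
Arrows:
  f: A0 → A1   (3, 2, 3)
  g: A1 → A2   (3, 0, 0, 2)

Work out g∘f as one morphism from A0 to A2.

Answer: (2, 0, 2)

Trace:
  0 f→3 g→2
  1 f→2 g→0
  2 f→3 g→2
⟦path⟧: (2, 0, 2)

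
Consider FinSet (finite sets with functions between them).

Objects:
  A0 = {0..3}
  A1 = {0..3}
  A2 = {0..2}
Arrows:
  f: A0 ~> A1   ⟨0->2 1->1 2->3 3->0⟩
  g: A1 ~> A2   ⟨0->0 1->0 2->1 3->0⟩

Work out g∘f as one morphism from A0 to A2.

  0 f~>2 g~>1
  1 f~>1 g~>0
  2 f~>3 g~>0
  3 f~>0 g~>0
⟦path⟧: ⟨0->1 1->0 2->0 3->0⟩

Answer: ⟨0->1 1->0 2->0 3->0⟩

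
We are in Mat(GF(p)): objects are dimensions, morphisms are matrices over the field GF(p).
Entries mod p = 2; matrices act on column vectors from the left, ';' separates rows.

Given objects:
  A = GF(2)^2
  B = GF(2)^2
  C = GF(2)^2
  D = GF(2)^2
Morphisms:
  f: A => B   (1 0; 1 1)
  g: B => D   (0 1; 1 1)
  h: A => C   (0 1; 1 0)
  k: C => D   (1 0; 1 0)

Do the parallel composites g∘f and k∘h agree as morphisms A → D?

Answer: DOES NOT COMMUTE

Derivation:
1) trace f;g:
  e0=⟨1,0⟩ f=>⟨1,1⟩ g=>⟨1,0⟩
  e1=⟨0,1⟩ f=>⟨0,1⟩ g=>⟨1,1⟩
  composite₁ = (1 1; 0 1)
2) trace h;k:
  e0=⟨1,0⟩ h=>⟨0,1⟩ k=>⟨0,0⟩
  e1=⟨0,1⟩ h=>⟨1,0⟩ k=>⟨1,1⟩
  composite₂ = (0 1; 0 1)
Equal? differ; not commutative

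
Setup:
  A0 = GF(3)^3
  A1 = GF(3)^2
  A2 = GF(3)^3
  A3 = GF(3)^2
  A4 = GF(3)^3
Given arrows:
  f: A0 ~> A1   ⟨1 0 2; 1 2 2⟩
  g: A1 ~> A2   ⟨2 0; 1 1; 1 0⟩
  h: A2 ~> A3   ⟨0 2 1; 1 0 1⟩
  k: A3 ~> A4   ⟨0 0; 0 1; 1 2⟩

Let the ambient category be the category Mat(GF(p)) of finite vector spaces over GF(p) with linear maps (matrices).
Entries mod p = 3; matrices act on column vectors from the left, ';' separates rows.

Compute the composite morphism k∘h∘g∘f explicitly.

  e0=⟨1,0,0⟩ f~>⟨1,1⟩ g~>⟨2,2,1⟩ h~>⟨2,0⟩ k~>⟨0,0,2⟩
  e1=⟨0,1,0⟩ f~>⟨0,2⟩ g~>⟨0,2,0⟩ h~>⟨1,0⟩ k~>⟨0,0,1⟩
  e2=⟨0,0,1⟩ f~>⟨2,2⟩ g~>⟨1,1,2⟩ h~>⟨1,0⟩ k~>⟨0,0,1⟩
result: ⟨0 0 0; 0 0 0; 2 1 1⟩

Answer: ⟨0 0 0; 0 0 0; 2 1 1⟩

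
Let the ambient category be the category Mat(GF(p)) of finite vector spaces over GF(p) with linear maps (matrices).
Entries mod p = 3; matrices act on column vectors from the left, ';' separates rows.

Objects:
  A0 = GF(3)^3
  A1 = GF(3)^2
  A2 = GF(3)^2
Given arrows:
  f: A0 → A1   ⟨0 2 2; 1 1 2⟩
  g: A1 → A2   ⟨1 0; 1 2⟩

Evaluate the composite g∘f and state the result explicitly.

  e0=[1,0,0] f→[0,1] g→[0,2]
  e1=[0,1,0] f→[2,1] g→[2,1]
  e2=[0,0,1] f→[2,2] g→[2,0]
composite: ⟨0 2 2; 2 1 0⟩

Answer: ⟨0 2 2; 2 1 0⟩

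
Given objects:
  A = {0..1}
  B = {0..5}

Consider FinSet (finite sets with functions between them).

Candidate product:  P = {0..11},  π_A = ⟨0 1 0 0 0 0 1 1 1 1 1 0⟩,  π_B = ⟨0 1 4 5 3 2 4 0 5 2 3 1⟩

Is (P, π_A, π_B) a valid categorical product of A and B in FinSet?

|A|·|B| = 2·6 = 12;  |P| = 12
Check the pairing map k ↦ (π_A(k), π_B(k)):
  0 ↦ (0,0)
  1 ↦ (1,1)
  2 ↦ (0,4)
  3 ↦ (0,5)
  4 ↦ (0,3)
  5 ↦ (0,2)
  6 ↦ (1,4)
  7 ↦ (1,0)
  8 ↦ (1,5)
  9 ↦ (1,2)
  10 ↦ (1,3)
  11 ↦ (0,1)
distinct pairs in image: 12 / 12 needed
  → bijection onto A×B; projections well-typed.

Answer: VALID PRODUCT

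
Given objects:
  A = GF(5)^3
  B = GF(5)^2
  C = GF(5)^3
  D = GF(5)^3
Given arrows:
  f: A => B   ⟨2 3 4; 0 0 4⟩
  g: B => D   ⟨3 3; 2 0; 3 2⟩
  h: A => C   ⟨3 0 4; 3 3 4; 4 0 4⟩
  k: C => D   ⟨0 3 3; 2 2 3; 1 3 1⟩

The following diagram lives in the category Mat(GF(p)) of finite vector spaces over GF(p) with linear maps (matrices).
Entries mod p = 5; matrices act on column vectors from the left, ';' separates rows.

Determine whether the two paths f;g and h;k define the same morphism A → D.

Answer: COMMUTES

Derivation:
Path 1 = f;g:
  e0=[1,0,0] f=>[2,0] g=>[1,4,1]
  e1=[0,1,0] f=>[3,0] g=>[4,1,4]
  e2=[0,0,1] f=>[4,4] g=>[4,3,0]
  composite₁ = ⟨1 4 4; 4 1 3; 1 4 0⟩
Path 2 = h;k:
  e0=[1,0,0] h=>[3,3,4] k=>[1,4,1]
  e1=[0,1,0] h=>[0,3,0] k=>[4,1,4]
  e2=[0,0,1] h=>[4,4,4] k=>[4,3,0]
  composite₂ = ⟨1 4 4; 4 1 3; 1 4 0⟩
Equal? YES — commutes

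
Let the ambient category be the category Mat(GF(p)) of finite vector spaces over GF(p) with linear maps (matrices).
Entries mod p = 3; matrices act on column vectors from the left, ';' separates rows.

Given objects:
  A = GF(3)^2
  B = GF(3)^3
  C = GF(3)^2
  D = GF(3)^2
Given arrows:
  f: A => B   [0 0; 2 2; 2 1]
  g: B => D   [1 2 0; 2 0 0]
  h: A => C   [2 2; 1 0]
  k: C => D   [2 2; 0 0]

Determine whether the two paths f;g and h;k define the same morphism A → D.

Along f;g (path 1):
  e0=(1,0) f=>(0,2,2) g=>(1,0)
  e1=(0,1) f=>(0,2,1) g=>(1,0)
  composite₁ = [1 1; 0 0]
Along h;k (path 2):
  e0=(1,0) h=>(2,1) k=>(0,0)
  e1=(0,1) h=>(2,0) k=>(1,0)
  composite₂ = [0 1; 0 0]
Equal? differ; not commutative

Answer: DOES NOT COMMUTE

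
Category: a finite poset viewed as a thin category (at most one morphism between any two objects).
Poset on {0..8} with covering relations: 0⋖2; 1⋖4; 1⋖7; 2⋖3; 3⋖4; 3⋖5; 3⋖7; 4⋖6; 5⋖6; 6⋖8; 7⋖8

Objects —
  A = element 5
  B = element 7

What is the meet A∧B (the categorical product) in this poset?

Answer: A∧B = 3

Derivation:
Common predecessors of 5,7: {0,2,3}
  0 ≤ 3
  2 ≤ 3
  3 ≤ 3
glb = 3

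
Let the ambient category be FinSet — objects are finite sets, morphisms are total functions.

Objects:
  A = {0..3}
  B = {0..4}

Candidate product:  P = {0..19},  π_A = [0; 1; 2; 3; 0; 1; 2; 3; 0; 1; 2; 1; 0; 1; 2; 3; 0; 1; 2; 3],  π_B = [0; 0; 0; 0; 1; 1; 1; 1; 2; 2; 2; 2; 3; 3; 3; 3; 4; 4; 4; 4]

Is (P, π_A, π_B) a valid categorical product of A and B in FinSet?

|A|·|B| = 4·5 = 20;  |P| = 20
Check the pairing map k ↦ (π_A(k), π_B(k)):
  0 -> (0,0)
  1 -> (1,0)
  2 -> (2,0)
  3 -> (3,0)
  4 -> (0,1)
  5 -> (1,1)
  6 -> (2,1)
  7 -> (3,1)
  8 -> (0,2)
  9 -> (1,2)
  10 -> (2,2)
  11 -> (1,2)  ✗ repeats pair of k=9
  12 -> (0,3)
  13 -> (1,3)
  14 -> (2,3)
  15 -> (3,3)
  16 -> (0,4)
  17 -> (1,4)
  18 -> (2,4)
  19 -> (3,4)
distinct pairs in image: 19 / 20 needed
  → (1,2) hit at k=9 and k=11

Answer: NOT A VALID PRODUCT — duplicate pair at indices 9,11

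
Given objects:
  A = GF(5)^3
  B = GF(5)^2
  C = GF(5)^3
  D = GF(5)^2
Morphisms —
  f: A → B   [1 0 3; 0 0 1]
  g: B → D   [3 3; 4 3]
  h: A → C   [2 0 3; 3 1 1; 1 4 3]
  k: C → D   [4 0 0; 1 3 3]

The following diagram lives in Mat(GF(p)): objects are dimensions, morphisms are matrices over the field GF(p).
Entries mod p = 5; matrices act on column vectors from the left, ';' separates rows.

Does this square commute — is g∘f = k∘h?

Along f;g (path 1):
  e0=⟨1,0,0⟩ f→⟨1,0⟩ g→⟨3,4⟩
  e1=⟨0,1,0⟩ f→⟨0,0⟩ g→⟨0,0⟩
  e2=⟨0,0,1⟩ f→⟨3,1⟩ g→⟨2,0⟩
  ⟦path⟧₁ = [3 0 2; 4 0 0]
Along h;k (path 2):
  e0=⟨1,0,0⟩ h→⟨2,3,1⟩ k→⟨3,4⟩
  e1=⟨0,1,0⟩ h→⟨0,1,4⟩ k→⟨0,0⟩
  e2=⟨0,0,1⟩ h→⟨3,1,3⟩ k→⟨2,0⟩
  ⟦path⟧₂ = [3 0 2; 4 0 0]
Equal? same morphism ✓

Answer: COMMUTES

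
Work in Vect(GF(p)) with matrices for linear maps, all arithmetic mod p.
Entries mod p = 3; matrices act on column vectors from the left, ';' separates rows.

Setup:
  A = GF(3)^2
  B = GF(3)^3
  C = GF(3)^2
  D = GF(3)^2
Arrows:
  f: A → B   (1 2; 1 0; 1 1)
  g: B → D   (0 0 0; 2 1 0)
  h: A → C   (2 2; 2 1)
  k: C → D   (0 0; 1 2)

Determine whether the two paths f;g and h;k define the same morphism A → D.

Answer: COMMUTES

Trace:
Along f;g (path 1):
  e0=[1,0] f→[1,1,1] g→[0,0]
  e1=[0,1] f→[2,0,1] g→[0,1]
  result₁ = (0 0; 0 1)
Along h;k (path 2):
  e0=[1,0] h→[2,2] k→[0,0]
  e1=[0,1] h→[2,1] k→[0,1]
  result₂ = (0 0; 0 1)
Equal? YES — commutes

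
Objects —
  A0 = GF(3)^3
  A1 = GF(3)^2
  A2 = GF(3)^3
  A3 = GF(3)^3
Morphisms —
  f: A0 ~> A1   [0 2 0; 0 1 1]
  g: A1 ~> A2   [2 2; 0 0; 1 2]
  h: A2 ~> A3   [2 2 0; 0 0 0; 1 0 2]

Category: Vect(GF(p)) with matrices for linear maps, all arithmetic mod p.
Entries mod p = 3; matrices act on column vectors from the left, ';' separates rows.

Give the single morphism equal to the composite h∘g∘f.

Answer: [0 0 1; 0 0 0; 0 2 0]

Work:
  e0=(1,0,0) f~>(0,0) g~>(0,0,0) h~>(0,0,0)
  e1=(0,1,0) f~>(2,1) g~>(0,0,1) h~>(0,0,2)
  e2=(0,0,1) f~>(0,1) g~>(2,0,2) h~>(1,0,0)
composite: [0 0 1; 0 0 0; 0 2 0]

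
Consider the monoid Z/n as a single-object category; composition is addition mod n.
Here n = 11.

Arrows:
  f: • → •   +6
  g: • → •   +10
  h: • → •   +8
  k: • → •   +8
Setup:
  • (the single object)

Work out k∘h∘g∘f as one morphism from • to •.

Answer: +10

Work:
  0 +6≡6 +10≡5 +8≡2 +8≡10  (mod 11)
⟦path⟧: +10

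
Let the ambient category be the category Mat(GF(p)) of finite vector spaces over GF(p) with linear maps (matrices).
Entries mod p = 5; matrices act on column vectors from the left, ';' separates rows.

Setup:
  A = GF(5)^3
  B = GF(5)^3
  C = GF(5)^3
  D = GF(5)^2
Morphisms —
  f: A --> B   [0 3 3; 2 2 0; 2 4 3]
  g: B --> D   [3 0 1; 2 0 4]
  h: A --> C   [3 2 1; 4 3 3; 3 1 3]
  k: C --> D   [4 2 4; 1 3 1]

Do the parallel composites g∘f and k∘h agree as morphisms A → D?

Answer: COMMUTES

Work:
1) trace f;g:
  e0=[1,0,0] f-->[0,2,2] g-->[2,3]
  e1=[0,1,0] f-->[3,2,4] g-->[3,2]
  e2=[0,0,1] f-->[3,0,3] g-->[2,3]
  composite₁ = [2 3 2; 3 2 3]
2) trace h;k:
  e0=[1,0,0] h-->[3,4,3] k-->[2,3]
  e1=[0,1,0] h-->[2,3,1] k-->[3,2]
  e2=[0,0,1] h-->[1,3,3] k-->[2,3]
  composite₂ = [2 3 2; 3 2 3]
Equal? equal; square commutes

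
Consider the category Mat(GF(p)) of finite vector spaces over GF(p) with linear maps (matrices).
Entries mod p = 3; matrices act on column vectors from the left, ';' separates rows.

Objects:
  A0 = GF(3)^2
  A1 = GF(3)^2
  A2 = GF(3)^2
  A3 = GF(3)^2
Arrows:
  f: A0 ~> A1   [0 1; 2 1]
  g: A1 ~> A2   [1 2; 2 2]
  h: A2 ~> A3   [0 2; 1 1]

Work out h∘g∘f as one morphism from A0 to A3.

  e0=(1,0) f~>(0,2) g~>(1,1) h~>(2,2)
  e1=(0,1) f~>(1,1) g~>(0,1) h~>(2,1)
⟦path⟧: [2 2; 2 1]

Answer: [2 2; 2 1]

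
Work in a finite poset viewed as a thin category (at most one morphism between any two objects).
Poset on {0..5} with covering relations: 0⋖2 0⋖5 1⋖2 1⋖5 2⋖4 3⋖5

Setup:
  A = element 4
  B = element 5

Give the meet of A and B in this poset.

Answer: NO MEET EXISTS

Derivation:
Lower bounds of A=4 and B=5: {0,1}
  maximal lower bounds 0 and 1 are incomparable: neither 0<=1 nor 1<=0
→ no greatest lower bound exists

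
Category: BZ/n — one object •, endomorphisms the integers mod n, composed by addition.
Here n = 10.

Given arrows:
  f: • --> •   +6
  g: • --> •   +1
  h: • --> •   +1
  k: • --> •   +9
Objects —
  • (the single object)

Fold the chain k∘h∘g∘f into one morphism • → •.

Answer: +7

Work:
  0 +6≡6 +1≡7 +1≡8 +9≡7  (mod 10)
composite: +7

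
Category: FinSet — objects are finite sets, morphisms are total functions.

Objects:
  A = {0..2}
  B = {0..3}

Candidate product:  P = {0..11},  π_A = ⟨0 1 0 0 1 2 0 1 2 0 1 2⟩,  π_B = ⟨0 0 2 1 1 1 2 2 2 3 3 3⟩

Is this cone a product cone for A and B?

|A|·|B| = 3·4 = 12;  |P| = 12
Check the pairing map k ↦ (π_A(k), π_B(k)):
  0 -> (0,0)
  1 -> (1,0)
  2 -> (0,2)
  3 -> (0,1)
  4 -> (1,1)
  5 -> (2,1)
  6 -> (0,2)  ✗ repeats pair of k=2
  7 -> (1,2)
  8 -> (2,2)
  9 -> (0,3)
  10 -> (1,3)
  11 -> (2,3)
distinct pairs in image: 11 / 12 needed
  → (0,2) hit at k=2 and k=6

Answer: NOT A VALID PRODUCT — duplicate pair at indices 6,2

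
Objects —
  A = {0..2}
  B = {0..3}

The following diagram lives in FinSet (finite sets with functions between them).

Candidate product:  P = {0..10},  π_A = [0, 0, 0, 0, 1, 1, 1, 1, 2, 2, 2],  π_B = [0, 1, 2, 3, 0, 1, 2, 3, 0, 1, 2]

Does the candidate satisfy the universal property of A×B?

|A|·|B| = 3·4 = 12;  |P| = 11
  → cardinalities differ; no bijection possible.

Answer: NOT A VALID PRODUCT — |P|=11 ≠ |A|·|B|=12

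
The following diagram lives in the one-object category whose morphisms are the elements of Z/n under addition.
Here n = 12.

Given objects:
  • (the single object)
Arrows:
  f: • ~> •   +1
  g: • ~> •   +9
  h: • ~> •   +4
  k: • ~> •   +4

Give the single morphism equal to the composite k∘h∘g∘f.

  0 +1≡1 +9≡10 +4≡2 +4≡6  (mod 12)
composite: +6

Answer: +6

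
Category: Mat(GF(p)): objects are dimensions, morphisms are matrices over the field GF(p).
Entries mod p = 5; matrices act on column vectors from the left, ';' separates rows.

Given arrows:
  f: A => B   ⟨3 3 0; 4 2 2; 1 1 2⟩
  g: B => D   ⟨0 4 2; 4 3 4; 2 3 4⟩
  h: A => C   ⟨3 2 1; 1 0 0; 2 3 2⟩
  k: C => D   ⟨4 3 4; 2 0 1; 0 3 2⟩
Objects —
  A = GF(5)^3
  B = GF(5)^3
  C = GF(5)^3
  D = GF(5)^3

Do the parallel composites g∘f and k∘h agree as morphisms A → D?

Answer: COMMUTES

Derivation:
1) trace f;g:
  e0=(1,0,0) f=>(3,4,1) g=>(3,3,2)
  e1=(0,1,0) f=>(3,2,1) g=>(0,2,1)
  e2=(0,0,1) f=>(0,2,2) g=>(2,4,4)
  result₁ = ⟨3 0 2; 3 2 4; 2 1 4⟩
2) trace h;k:
  e0=(1,0,0) h=>(3,1,2) k=>(3,3,2)
  e1=(0,1,0) h=>(2,0,3) k=>(0,2,1)
  e2=(0,0,1) h=>(1,0,2) k=>(2,4,4)
  result₂ = ⟨3 0 2; 3 2 4; 2 1 4⟩
Equal? equal; square commutes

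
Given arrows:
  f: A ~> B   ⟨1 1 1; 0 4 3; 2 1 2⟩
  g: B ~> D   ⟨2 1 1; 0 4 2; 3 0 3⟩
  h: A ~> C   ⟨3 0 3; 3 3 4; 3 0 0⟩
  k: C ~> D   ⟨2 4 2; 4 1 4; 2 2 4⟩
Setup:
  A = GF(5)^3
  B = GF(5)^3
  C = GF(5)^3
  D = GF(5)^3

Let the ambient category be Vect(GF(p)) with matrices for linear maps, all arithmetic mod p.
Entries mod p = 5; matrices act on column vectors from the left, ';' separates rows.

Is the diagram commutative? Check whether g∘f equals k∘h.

Answer: DOES NOT COMMUTE

Trace:
Path 1 = f;g:
  e0=⟨1,0,0⟩ f~>⟨1,0,2⟩ g~>⟨4,4,4⟩
  e1=⟨0,1,0⟩ f~>⟨1,4,1⟩ g~>⟨2,3,1⟩
  e2=⟨0,0,1⟩ f~>⟨1,3,2⟩ g~>⟨2,1,4⟩
  result₁ = ⟨4 2 2; 4 3 1; 4 1 4⟩
Path 2 = h;k:
  e0=⟨1,0,0⟩ h~>⟨3,3,3⟩ k~>⟨4,2,4⟩
  e1=⟨0,1,0⟩ h~>⟨0,3,0⟩ k~>⟨2,3,1⟩
  e2=⟨0,0,1⟩ h~>⟨3,4,0⟩ k~>⟨2,1,4⟩
  result₂ = ⟨4 2 2; 2 3 1; 4 1 4⟩
Equal? differ; not commutative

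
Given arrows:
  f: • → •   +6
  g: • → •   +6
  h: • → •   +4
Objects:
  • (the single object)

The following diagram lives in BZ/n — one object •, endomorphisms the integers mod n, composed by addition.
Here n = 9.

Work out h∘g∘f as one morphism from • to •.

  0 +6≡6 +6≡3 +4≡7  (mod 9)
composite: +7

Answer: +7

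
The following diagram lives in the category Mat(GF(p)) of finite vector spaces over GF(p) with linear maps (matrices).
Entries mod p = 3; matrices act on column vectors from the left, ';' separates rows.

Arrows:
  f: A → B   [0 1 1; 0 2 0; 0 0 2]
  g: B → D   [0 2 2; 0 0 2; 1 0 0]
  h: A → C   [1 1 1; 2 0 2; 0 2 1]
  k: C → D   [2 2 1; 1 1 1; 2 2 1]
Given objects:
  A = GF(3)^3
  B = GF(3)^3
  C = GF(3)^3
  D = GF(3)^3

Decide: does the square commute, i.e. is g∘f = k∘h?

Answer: COMMUTES

Derivation:
Along f;g (path 1):
  e0=(1,0,0) f→(0,0,0) g→(0,0,0)
  e1=(0,1,0) f→(1,2,0) g→(1,0,1)
  e2=(0,0,1) f→(1,0,2) g→(1,1,1)
  composite₁ = [0 1 1; 0 0 1; 0 1 1]
Along h;k (path 2):
  e0=(1,0,0) h→(1,2,0) k→(0,0,0)
  e1=(0,1,0) h→(1,0,2) k→(1,0,1)
  e2=(0,0,1) h→(1,2,1) k→(1,1,1)
  composite₂ = [0 1 1; 0 0 1; 0 1 1]
Equal? YES — commutes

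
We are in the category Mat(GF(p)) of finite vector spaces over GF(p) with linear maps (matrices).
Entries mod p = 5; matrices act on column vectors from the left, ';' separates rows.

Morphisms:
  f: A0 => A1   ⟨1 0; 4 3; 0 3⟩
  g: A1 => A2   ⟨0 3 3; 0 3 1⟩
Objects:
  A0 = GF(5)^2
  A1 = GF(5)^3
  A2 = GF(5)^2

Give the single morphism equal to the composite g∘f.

  e0=⟨1,0⟩ f=>⟨1,4,0⟩ g=>⟨2,2⟩
  e1=⟨0,1⟩ f=>⟨0,3,3⟩ g=>⟨3,2⟩
⟦path⟧: ⟨2 3; 2 2⟩

Answer: ⟨2 3; 2 2⟩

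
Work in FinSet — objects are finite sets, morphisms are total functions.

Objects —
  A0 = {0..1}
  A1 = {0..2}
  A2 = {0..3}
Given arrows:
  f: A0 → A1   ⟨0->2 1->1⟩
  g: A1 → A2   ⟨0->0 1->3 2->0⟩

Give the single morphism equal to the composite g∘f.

  0 f→2 g→0
  1 f→1 g→3
⟦path⟧: ⟨0->0 1->3⟩

Answer: ⟨0->0 1->3⟩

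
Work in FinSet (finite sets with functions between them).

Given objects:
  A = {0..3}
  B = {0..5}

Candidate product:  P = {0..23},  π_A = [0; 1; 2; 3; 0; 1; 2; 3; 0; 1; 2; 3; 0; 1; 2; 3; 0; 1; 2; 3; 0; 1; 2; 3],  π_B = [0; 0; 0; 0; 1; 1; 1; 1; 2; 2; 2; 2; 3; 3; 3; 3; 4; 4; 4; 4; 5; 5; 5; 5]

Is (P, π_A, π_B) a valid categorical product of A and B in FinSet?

Answer: VALID PRODUCT

Trace:
|A|·|B| = 4·6 = 24;  |P| = 24
Check the pairing map k ↦ (π_A(k), π_B(k)):
  0 : (0,0)
  1 : (1,0)
  2 : (2,0)
  3 : (3,0)
  4 : (0,1)
  5 : (1,1)
  6 : (2,1)
  7 : (3,1)
  8 : (0,2)
  9 : (1,2)
  10 : (2,2)
  11 : (3,2)
  12 : (0,3)
  13 : (1,3)
  14 : (2,3)
  15 : (3,3)
  16 : (0,4)
  17 : (1,4)
  18 : (2,4)
  19 : (3,4)
  20 : (0,5)
  21 : (1,5)
  22 : (2,5)
  23 : (3,5)
distinct pairs in image: 24 / 24 needed
  → bijection onto A×B; projections well-typed.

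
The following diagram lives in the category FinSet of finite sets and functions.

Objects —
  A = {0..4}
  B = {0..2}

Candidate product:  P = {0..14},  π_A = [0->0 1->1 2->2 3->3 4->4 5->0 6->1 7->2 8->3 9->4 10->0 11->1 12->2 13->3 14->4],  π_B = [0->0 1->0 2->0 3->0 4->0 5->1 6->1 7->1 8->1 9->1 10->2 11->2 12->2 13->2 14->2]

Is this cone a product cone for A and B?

|A|·|B| = 5·3 = 15;  |P| = 15
Check the pairing map k ↦ (π_A(k), π_B(k)):
  0 -> (0,0)
  1 -> (1,0)
  2 -> (2,0)
  3 -> (3,0)
  4 -> (4,0)
  5 -> (0,1)
  6 -> (1,1)
  7 -> (2,1)
  8 -> (3,1)
  9 -> (4,1)
  10 -> (0,2)
  11 -> (1,2)
  12 -> (2,2)
  13 -> (3,2)
  14 -> (4,2)
distinct pairs in image: 15 / 15 needed
  → bijection onto A×B; projections well-typed.

Answer: VALID PRODUCT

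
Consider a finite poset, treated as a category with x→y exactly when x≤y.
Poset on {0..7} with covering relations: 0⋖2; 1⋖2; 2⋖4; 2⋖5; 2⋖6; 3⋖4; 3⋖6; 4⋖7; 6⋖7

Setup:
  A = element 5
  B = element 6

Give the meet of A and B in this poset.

Answer: A∧B = 2

Trace:
{x : x≤A ∧ x≤B} = {0,1,2}  (A=5, B=6)
  0 ≤ 2
  1 ≤ 2
  2 ≤ 2
glb = 2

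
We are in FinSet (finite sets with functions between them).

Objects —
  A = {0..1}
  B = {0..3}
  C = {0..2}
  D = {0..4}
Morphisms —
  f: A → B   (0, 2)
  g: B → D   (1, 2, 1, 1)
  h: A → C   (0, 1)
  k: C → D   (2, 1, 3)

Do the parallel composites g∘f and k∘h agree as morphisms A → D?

Answer: DOES NOT COMMUTE

Work:
1) trace f;g:
  0 f→0 g→1
  1 f→2 g→1
  composite₁ = (1, 1)
2) trace h;k:
  0 h→0 k→2
  1 h→1 k→1
  composite₂ = (2, 1)
Equal? NO — does not commute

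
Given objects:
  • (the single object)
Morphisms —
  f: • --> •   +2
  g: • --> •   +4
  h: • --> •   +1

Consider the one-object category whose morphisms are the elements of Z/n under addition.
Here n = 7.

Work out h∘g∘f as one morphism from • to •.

Answer: +0

Trace:
  0 +2≡2 +4≡6 +1≡0  (mod 7)
composite: +0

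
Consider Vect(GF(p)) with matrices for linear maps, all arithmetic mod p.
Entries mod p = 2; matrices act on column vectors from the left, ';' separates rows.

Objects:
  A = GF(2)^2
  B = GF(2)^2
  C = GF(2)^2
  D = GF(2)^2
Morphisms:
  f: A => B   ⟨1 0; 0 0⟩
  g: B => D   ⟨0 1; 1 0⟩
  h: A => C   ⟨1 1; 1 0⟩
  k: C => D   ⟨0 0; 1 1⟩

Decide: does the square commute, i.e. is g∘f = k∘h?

Along f;g (path 1):
  e0=[1,0] f=>[1,0] g=>[0,1]
  e1=[0,1] f=>[0,0] g=>[0,0]
  result₁ = ⟨0 0; 1 0⟩
Along h;k (path 2):
  e0=[1,0] h=>[1,1] k=>[0,0]
  e1=[0,1] h=>[1,0] k=>[0,1]
  result₂ = ⟨0 0; 0 1⟩
Equal? NO — does not commute

Answer: DOES NOT COMMUTE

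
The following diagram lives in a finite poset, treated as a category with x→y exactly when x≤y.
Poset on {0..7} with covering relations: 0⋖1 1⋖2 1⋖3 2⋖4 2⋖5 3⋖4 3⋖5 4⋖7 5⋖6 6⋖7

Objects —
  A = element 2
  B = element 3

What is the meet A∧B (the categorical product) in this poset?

{x : x≤A ∧ x≤B} = {0,1}  (A=2, B=3)
  0 ≤ 1
  1 ≤ 1
glb = 1

Answer: A∧B = 1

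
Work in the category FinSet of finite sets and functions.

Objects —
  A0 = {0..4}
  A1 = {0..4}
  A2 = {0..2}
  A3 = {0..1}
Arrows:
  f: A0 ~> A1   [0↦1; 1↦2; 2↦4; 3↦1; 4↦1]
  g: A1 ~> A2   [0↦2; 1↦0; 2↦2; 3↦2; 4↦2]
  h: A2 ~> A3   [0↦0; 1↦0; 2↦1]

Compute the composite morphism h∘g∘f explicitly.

Answer: [0↦0; 1↦1; 2↦1; 3↦0; 4↦0]

Trace:
  0 f~>1 g~>0 h~>0
  1 f~>2 g~>2 h~>1
  2 f~>4 g~>2 h~>1
  3 f~>1 g~>0 h~>0
  4 f~>1 g~>0 h~>0
composite: [0↦0; 1↦1; 2↦1; 3↦0; 4↦0]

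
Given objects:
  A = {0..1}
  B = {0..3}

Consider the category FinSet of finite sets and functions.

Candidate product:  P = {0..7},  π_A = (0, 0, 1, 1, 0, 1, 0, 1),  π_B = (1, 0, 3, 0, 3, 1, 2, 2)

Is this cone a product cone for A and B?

|A|·|B| = 2·4 = 8;  |P| = 8
Check the pairing map k ↦ (π_A(k), π_B(k)):
  0 : (0,1)
  1 : (0,0)
  2 : (1,3)
  3 : (1,0)
  4 : (0,3)
  5 : (1,1)
  6 : (0,2)
  7 : (1,2)
distinct pairs in image: 8 / 8 needed
  → bijection onto A×B; projections well-typed.

Answer: VALID PRODUCT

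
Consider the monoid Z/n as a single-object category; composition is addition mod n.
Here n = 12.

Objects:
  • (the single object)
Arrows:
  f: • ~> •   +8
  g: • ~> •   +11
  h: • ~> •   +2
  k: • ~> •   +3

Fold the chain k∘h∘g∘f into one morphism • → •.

  0 +8≡8 +11≡7 +2≡9 +3≡0  (mod 12)
result: +0

Answer: +0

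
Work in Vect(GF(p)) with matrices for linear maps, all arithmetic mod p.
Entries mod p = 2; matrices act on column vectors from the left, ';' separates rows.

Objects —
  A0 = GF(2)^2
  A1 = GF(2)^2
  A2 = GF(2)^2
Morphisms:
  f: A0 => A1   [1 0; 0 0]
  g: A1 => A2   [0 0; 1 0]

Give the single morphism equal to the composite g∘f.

Answer: [0 0; 1 0]

Derivation:
  e0=[1,0] f=>[1,0] g=>[0,1]
  e1=[0,1] f=>[0,0] g=>[0,0]
⟦path⟧: [0 0; 1 0]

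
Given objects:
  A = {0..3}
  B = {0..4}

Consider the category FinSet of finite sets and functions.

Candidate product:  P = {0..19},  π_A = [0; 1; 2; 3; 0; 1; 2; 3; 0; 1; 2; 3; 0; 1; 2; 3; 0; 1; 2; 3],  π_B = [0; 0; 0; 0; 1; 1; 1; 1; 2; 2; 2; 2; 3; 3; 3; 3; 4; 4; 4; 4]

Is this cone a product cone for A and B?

Answer: VALID PRODUCT

Derivation:
|A|·|B| = 4·5 = 20;  |P| = 20
Check the pairing map k ↦ (π_A(k), π_B(k)):
  0 ↦ (0,0)
  1 ↦ (1,0)
  2 ↦ (2,0)
  3 ↦ (3,0)
  4 ↦ (0,1)
  5 ↦ (1,1)
  6 ↦ (2,1)
  7 ↦ (3,1)
  8 ↦ (0,2)
  9 ↦ (1,2)
  10 ↦ (2,2)
  11 ↦ (3,2)
  12 ↦ (0,3)
  13 ↦ (1,3)
  14 ↦ (2,3)
  15 ↦ (3,3)
  16 ↦ (0,4)
  17 ↦ (1,4)
  18 ↦ (2,4)
  19 ↦ (3,4)
distinct pairs in image: 20 / 20 needed
  → bijection onto A×B; projections well-typed.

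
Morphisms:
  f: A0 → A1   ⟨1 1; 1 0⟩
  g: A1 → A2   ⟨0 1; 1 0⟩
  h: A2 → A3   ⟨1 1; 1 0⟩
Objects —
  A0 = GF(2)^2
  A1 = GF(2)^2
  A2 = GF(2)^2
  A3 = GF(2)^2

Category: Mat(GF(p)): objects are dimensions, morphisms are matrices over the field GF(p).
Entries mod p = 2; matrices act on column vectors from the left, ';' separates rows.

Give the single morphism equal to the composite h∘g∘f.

Answer: ⟨0 1; 1 0⟩

Derivation:
  e0=⟨1,0⟩ f→⟨1,1⟩ g→⟨1,1⟩ h→⟨0,1⟩
  e1=⟨0,1⟩ f→⟨1,0⟩ g→⟨0,1⟩ h→⟨1,0⟩
⟦path⟧: ⟨0 1; 1 0⟩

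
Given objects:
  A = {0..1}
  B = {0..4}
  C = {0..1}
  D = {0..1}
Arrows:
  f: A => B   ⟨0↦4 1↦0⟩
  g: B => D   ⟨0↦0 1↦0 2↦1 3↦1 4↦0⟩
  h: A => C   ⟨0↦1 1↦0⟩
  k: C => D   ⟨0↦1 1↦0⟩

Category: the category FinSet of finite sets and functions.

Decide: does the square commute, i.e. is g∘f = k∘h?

Path 1 = f;g:
  0 f=>4 g=>0
  1 f=>0 g=>0
  result₁ = ⟨0↦0 1↦0⟩
Path 2 = h;k:
  0 h=>1 k=>0
  1 h=>0 k=>1
  result₂ = ⟨0↦0 1↦1⟩
Equal? distinct morphisms ✗

Answer: DOES NOT COMMUTE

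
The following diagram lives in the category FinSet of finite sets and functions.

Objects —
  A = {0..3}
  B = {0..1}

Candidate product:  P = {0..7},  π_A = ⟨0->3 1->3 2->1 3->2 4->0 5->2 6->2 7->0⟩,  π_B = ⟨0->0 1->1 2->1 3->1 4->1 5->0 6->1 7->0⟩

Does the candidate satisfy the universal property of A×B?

|A|·|B| = 4·2 = 8;  |P| = 8
Check the pairing map k ↦ (π_A(k), π_B(k)):
  0 -> (3,0)
  1 -> (3,1)
  2 -> (1,1)
  3 -> (2,1)
  4 -> (0,1)
  5 -> (2,0)
  6 -> (2,1)  ✗ repeats pair of k=3
  7 -> (0,0)
distinct pairs in image: 7 / 8 needed
  → (2,1) hit at k=3 and k=6

Answer: NOT A VALID PRODUCT — duplicate pair at indices 6,3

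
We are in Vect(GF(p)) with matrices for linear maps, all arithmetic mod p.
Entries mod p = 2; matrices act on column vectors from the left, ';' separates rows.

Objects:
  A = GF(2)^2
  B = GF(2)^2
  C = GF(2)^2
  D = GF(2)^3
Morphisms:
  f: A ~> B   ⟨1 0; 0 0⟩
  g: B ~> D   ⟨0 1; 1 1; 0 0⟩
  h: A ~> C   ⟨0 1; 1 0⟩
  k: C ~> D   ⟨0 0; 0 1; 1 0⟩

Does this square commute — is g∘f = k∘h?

Answer: DOES NOT COMMUTE

Work:
Path 1 = f;g:
  e0=[1,0] f~>[1,0] g~>[0,1,0]
  e1=[0,1] f~>[0,0] g~>[0,0,0]
  result₁ = ⟨0 0; 1 0; 0 0⟩
Path 2 = h;k:
  e0=[1,0] h~>[0,1] k~>[0,1,0]
  e1=[0,1] h~>[1,0] k~>[0,0,1]
  result₂ = ⟨0 0; 1 0; 0 1⟩
Equal? differ; not commutative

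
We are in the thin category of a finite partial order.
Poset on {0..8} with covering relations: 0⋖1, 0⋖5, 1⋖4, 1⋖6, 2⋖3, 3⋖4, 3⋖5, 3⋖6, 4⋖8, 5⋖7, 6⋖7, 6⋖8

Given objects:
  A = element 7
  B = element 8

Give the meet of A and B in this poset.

Lower bounds of A=7 and B=8: {0,1,2,3,6}
  0 <= 6
  1 <= 6
  2 <= 6
  3 <= 6
  6 <= 6
glb = 6

Answer: A∧B = 6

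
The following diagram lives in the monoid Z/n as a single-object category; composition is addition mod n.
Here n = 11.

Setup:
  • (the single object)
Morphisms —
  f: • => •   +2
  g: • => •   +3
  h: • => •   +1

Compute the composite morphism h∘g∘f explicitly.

Answer: +6

Trace:
  0 +2≡2 +3≡5 +1≡6  (mod 11)
result: +6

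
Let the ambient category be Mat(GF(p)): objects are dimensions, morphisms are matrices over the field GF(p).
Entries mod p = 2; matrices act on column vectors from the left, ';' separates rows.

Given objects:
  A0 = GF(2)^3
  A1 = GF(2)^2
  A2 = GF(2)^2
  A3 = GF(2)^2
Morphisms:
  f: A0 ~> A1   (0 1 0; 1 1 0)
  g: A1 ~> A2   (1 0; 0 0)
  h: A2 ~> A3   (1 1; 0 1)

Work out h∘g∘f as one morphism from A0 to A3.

  e0=⟨1,0,0⟩ f~>⟨0,1⟩ g~>⟨0,0⟩ h~>⟨0,0⟩
  e1=⟨0,1,0⟩ f~>⟨1,1⟩ g~>⟨1,0⟩ h~>⟨1,0⟩
  e2=⟨0,0,1⟩ f~>⟨0,0⟩ g~>⟨0,0⟩ h~>⟨0,0⟩
result: (0 1 0; 0 0 0)

Answer: (0 1 0; 0 0 0)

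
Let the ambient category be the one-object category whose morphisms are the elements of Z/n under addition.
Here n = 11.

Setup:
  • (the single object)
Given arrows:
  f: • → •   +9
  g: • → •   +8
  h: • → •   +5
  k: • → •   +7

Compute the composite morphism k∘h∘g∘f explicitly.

Answer: +7

Derivation:
  0 +9≡9 +8≡6 +5≡0 +7≡7  (mod 11)
composite: +7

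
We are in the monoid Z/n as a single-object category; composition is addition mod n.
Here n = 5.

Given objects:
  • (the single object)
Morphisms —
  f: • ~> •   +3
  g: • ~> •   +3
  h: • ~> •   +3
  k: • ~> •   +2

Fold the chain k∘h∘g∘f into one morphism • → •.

Answer: +1

Work:
  0 +3≡3 +3≡1 +3≡4 +2≡1  (mod 5)
⟦path⟧: +1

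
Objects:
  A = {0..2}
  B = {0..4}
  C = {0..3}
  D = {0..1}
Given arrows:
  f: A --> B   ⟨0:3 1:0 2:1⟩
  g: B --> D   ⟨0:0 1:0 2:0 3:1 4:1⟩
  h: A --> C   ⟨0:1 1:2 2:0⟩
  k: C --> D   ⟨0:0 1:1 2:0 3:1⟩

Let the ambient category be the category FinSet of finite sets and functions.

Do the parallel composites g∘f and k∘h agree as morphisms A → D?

Answer: COMMUTES

Work:
1) trace f;g:
  0 f-->3 g-->1
  1 f-->0 g-->0
  2 f-->1 g-->0
  ⟦path⟧₁ = ⟨0:1 1:0 2:0⟩
2) trace h;k:
  0 h-->1 k-->1
  1 h-->2 k-->0
  2 h-->0 k-->0
  ⟦path⟧₂ = ⟨0:1 1:0 2:0⟩
Equal? equal; square commutes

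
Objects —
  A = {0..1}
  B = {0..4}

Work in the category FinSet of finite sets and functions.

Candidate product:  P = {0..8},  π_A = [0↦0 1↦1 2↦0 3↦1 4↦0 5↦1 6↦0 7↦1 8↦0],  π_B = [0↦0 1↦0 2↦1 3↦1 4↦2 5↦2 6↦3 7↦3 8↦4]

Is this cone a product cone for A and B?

Answer: NOT A VALID PRODUCT — |P|=9 ≠ |A|·|B|=10

Work:
|A|·|B| = 2·5 = 10;  |P| = 9
  → cardinalities differ; no bijection possible.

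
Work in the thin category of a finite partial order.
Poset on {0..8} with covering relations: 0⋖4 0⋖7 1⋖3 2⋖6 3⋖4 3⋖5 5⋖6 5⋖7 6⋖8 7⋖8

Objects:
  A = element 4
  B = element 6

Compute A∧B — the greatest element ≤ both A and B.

Answer: A∧B = 3

Derivation:
{x : x<=A ∧ x<=B} = {1,3}  (A=4, B=6)
  1 <= 3
  3 <= 3
glb = 3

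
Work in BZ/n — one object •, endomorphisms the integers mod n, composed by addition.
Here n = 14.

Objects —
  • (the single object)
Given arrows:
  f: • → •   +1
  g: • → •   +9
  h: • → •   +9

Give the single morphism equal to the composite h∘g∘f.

Answer: +5

Work:
  0 +1≡1 +9≡10 +9≡5  (mod 14)
result: +5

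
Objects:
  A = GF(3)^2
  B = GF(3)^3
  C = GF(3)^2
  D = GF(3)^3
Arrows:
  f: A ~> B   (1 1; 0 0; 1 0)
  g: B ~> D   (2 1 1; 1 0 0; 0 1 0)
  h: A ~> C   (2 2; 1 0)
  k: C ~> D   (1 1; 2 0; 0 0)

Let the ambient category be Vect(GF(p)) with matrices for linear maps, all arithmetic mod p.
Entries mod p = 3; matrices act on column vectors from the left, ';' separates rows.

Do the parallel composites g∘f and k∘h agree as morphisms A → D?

1) trace f;g:
  e0=[1,0] f~>[1,0,1] g~>[0,1,0]
  e1=[0,1] f~>[1,0,0] g~>[2,1,0]
  ⟦path⟧₁ = (0 2; 1 1; 0 0)
2) trace h;k:
  e0=[1,0] h~>[2,1] k~>[0,1,0]
  e1=[0,1] h~>[2,0] k~>[2,1,0]
  ⟦path⟧₂ = (0 2; 1 1; 0 0)
Equal? YES — commutes

Answer: COMMUTES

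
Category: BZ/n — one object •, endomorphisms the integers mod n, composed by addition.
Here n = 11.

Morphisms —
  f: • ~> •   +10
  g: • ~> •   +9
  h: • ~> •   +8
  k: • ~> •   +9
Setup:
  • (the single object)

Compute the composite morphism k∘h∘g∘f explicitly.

  0 +10≡10 +9≡8 +8≡5 +9≡3  (mod 11)
result: +3

Answer: +3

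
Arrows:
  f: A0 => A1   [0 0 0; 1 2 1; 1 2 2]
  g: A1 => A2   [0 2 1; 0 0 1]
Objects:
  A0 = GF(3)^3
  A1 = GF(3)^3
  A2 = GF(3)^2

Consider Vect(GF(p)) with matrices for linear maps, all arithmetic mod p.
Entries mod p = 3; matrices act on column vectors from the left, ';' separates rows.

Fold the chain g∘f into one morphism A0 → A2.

  e0=⟨1,0,0⟩ f=>⟨0,1,1⟩ g=>⟨0,1⟩
  e1=⟨0,1,0⟩ f=>⟨0,2,2⟩ g=>⟨0,2⟩
  e2=⟨0,0,1⟩ f=>⟨0,1,2⟩ g=>⟨1,2⟩
⟦path⟧: [0 0 1; 1 2 2]

Answer: [0 0 1; 1 2 2]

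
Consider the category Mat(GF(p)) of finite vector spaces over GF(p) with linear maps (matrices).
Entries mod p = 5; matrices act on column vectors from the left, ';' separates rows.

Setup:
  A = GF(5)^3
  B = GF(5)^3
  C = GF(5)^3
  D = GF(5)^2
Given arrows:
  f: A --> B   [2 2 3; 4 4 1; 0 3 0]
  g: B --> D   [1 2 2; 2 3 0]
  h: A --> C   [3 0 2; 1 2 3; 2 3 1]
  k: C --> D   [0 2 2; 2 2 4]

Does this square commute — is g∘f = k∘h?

Answer: DOES NOT COMMUTE

Derivation:
1) trace f;g:
  e0=(1,0,0) f-->(2,4,0) g-->(0,1)
  e1=(0,1,0) f-->(2,4,3) g-->(1,1)
  e2=(0,0,1) f-->(3,1,0) g-->(0,4)
  result₁ = [0 1 0; 1 1 4]
2) trace h;k:
  e0=(1,0,0) h-->(3,1,2) k-->(1,1)
  e1=(0,1,0) h-->(0,2,3) k-->(0,1)
  e2=(0,0,1) h-->(2,3,1) k-->(3,4)
  result₂ = [1 0 3; 1 1 4]
Equal? distinct morphisms ✗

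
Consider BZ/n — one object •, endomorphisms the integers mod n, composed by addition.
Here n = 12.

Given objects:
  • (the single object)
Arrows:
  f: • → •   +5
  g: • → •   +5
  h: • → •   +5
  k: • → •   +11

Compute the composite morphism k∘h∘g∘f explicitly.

  0 +5≡5 +5≡10 +5≡3 +11≡2  (mod 12)
composite: +2

Answer: +2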